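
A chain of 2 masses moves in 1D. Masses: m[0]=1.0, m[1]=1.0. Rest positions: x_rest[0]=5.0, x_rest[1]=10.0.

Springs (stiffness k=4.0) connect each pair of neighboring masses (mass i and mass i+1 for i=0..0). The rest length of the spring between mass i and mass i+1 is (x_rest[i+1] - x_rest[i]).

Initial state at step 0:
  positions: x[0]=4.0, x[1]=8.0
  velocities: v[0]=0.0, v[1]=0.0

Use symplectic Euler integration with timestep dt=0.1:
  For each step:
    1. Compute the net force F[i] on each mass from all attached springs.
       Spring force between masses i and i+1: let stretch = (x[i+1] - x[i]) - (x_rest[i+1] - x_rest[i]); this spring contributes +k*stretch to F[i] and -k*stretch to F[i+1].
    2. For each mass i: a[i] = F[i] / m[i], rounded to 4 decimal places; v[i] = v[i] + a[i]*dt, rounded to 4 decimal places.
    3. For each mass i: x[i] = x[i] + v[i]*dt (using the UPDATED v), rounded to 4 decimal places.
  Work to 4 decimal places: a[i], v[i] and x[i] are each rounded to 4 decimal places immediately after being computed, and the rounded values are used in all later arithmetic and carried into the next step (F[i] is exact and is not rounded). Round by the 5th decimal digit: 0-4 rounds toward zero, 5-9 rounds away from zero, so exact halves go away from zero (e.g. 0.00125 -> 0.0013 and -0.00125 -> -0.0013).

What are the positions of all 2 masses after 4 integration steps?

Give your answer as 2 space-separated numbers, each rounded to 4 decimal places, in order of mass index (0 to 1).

Answer: 3.6462 8.3538

Derivation:
Step 0: x=[4.0000 8.0000] v=[0.0000 0.0000]
Step 1: x=[3.9600 8.0400] v=[-0.4000 0.4000]
Step 2: x=[3.8832 8.1168] v=[-0.7680 0.7680]
Step 3: x=[3.7757 8.2243] v=[-1.0746 1.0746]
Step 4: x=[3.6462 8.3538] v=[-1.2952 1.2952]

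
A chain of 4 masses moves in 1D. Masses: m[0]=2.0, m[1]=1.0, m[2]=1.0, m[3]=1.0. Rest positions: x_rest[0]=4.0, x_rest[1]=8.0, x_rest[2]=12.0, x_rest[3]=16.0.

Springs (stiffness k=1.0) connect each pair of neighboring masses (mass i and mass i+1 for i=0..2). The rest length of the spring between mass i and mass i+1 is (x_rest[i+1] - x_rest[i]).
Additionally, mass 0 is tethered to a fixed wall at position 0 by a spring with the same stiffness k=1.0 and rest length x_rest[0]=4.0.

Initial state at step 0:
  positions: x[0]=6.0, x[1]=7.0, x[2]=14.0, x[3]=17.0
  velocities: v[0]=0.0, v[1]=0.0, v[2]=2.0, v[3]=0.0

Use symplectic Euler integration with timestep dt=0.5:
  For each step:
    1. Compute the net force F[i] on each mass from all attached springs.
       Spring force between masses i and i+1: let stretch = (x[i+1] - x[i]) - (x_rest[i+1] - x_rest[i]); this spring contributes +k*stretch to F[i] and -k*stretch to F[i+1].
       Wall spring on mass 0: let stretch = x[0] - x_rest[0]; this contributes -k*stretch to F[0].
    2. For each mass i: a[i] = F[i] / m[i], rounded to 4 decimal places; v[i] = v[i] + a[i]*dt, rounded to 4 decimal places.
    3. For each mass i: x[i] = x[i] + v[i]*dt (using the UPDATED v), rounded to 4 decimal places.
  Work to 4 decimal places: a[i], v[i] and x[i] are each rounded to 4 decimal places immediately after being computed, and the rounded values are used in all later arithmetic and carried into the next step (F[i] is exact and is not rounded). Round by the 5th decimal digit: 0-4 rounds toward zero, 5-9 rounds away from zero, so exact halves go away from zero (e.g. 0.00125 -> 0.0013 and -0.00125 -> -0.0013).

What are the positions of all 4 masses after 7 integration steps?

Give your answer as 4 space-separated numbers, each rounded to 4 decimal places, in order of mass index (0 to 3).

Step 0: x=[6.0000 7.0000 14.0000 17.0000] v=[0.0000 0.0000 2.0000 0.0000]
Step 1: x=[5.3750 8.5000 14.0000 17.2500] v=[-1.2500 3.0000 0.0000 0.5000]
Step 2: x=[4.4688 10.5938 13.4375 17.6875] v=[-1.8125 4.1875 -1.1250 0.8750]
Step 3: x=[3.7696 11.8673 13.2266 18.0625] v=[-1.3985 2.5469 -0.4219 0.7500]
Step 4: x=[3.6114 11.4562 13.8848 18.2286] v=[-0.3165 -0.8223 1.3164 0.3321]
Step 5: x=[3.9824 9.6910 15.0218 18.3087] v=[0.7419 -3.5304 2.2740 0.1602]
Step 6: x=[4.5692 7.8314 15.6479 18.5671] v=[1.1735 -3.7193 1.2521 0.5168]
Step 7: x=[4.9926 7.1103 15.0496 19.0957] v=[0.8468 -1.4422 -1.1966 1.0572]

Answer: 4.9926 7.1103 15.0496 19.0957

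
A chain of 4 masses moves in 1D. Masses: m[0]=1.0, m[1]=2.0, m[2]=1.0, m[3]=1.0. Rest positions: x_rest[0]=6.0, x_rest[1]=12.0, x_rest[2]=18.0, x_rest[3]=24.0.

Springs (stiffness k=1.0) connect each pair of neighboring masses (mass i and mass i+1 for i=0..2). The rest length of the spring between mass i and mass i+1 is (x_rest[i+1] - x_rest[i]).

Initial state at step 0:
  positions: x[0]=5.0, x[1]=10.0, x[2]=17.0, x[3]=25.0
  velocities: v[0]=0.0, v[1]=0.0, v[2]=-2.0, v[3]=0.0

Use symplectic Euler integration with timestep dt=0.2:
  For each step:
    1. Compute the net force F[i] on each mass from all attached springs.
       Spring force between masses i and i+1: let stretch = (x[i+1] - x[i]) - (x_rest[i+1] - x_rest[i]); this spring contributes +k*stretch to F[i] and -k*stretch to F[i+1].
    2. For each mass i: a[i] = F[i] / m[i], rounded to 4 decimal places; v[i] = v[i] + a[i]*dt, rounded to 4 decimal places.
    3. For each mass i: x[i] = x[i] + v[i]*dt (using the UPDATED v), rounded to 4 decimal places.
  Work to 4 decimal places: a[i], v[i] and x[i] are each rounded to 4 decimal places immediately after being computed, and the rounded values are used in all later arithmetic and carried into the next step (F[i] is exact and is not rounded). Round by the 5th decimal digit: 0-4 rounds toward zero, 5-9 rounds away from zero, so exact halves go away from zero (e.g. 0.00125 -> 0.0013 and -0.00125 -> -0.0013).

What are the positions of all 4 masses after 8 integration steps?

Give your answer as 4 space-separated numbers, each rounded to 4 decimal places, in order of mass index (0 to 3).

Step 0: x=[5.0000 10.0000 17.0000 25.0000] v=[0.0000 0.0000 -2.0000 0.0000]
Step 1: x=[4.9600 10.0400 16.6400 24.9200] v=[-0.2000 0.2000 -1.8000 -0.4000]
Step 2: x=[4.8832 10.1104 16.3472 24.7488] v=[-0.3840 0.3520 -1.4640 -0.8560]
Step 3: x=[4.7755 10.2010 16.1410 24.4815] v=[-0.5386 0.4530 -1.0310 -1.3363]
Step 4: x=[4.6448 10.3019 16.0308 24.1206] v=[-0.6535 0.5045 -0.5509 -1.8044]
Step 5: x=[4.5004 10.4042 16.0151 23.6761] v=[-0.7221 0.5117 -0.0787 -2.2224]
Step 6: x=[4.3521 10.5007 16.0814 23.1652] v=[-0.7413 0.4824 0.3313 -2.5546]
Step 7: x=[4.2098 10.5858 16.2078 22.6109] v=[-0.7116 0.4256 0.6319 -2.7714]
Step 8: x=[4.0825 10.6558 16.3654 22.0405] v=[-0.6364 0.3502 0.7881 -2.8520]

Answer: 4.0825 10.6558 16.3654 22.0405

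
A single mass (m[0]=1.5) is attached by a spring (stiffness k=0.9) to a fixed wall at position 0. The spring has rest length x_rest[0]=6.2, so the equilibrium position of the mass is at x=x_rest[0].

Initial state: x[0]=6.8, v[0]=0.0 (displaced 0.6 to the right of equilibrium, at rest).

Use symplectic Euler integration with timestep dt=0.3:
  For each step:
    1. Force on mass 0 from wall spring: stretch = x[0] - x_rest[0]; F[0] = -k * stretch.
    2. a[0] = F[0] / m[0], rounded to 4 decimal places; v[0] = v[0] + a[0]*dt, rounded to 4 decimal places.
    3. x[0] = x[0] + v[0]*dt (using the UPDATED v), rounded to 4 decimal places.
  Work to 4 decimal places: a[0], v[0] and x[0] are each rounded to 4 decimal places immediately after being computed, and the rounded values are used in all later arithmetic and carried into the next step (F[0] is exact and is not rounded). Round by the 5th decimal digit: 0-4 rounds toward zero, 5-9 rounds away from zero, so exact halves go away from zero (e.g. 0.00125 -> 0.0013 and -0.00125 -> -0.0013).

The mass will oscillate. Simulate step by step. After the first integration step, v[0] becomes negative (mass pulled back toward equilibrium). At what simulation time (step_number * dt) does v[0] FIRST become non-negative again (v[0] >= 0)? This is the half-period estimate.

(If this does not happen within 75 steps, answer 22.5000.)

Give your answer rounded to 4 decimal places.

Answer: 4.2000

Derivation:
Step 0: x=[6.8000] v=[0.0000]
Step 1: x=[6.7676] v=[-0.1080]
Step 2: x=[6.7045] v=[-0.2102]
Step 3: x=[6.6142] v=[-0.3010]
Step 4: x=[6.5015] v=[-0.3756]
Step 5: x=[6.3725] v=[-0.4299]
Step 6: x=[6.2342] v=[-0.4610]
Step 7: x=[6.0940] v=[-0.4672]
Step 8: x=[5.9596] v=[-0.4481]
Step 9: x=[5.8382] v=[-0.4048]
Step 10: x=[5.7363] v=[-0.3397]
Step 11: x=[5.6594] v=[-0.2562]
Step 12: x=[5.6117] v=[-0.1589]
Step 13: x=[5.5958] v=[-0.0530]
Step 14: x=[5.6125] v=[0.0558]
First v>=0 after going negative at step 14, time=4.2000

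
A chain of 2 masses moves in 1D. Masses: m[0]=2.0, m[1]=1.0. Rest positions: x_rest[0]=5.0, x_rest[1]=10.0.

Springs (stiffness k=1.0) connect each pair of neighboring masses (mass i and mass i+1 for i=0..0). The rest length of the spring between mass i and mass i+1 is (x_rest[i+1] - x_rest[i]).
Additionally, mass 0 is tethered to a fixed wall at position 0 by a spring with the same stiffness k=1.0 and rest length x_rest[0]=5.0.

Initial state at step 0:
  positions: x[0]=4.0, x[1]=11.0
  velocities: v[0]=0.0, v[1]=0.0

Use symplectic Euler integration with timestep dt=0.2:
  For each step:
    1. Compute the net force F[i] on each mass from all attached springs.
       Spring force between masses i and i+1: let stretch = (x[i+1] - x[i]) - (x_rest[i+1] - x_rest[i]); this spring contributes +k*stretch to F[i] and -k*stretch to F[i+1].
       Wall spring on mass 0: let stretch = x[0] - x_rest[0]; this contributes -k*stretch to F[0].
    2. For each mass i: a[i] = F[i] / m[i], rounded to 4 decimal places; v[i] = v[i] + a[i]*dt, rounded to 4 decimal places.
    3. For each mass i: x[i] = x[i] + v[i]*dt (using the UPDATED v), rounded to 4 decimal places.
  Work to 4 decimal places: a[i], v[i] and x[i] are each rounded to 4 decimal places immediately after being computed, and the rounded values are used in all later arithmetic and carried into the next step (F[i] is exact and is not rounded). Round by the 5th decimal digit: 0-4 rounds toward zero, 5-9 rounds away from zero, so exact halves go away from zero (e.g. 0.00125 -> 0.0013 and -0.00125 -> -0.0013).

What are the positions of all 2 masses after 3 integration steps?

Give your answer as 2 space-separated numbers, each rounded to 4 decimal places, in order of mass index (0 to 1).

Answer: 4.3403 10.5476

Derivation:
Step 0: x=[4.0000 11.0000] v=[0.0000 0.0000]
Step 1: x=[4.0600 10.9200] v=[0.3000 -0.4000]
Step 2: x=[4.1760 10.7656] v=[0.5800 -0.7720]
Step 3: x=[4.3403 10.5476] v=[0.8214 -1.0899]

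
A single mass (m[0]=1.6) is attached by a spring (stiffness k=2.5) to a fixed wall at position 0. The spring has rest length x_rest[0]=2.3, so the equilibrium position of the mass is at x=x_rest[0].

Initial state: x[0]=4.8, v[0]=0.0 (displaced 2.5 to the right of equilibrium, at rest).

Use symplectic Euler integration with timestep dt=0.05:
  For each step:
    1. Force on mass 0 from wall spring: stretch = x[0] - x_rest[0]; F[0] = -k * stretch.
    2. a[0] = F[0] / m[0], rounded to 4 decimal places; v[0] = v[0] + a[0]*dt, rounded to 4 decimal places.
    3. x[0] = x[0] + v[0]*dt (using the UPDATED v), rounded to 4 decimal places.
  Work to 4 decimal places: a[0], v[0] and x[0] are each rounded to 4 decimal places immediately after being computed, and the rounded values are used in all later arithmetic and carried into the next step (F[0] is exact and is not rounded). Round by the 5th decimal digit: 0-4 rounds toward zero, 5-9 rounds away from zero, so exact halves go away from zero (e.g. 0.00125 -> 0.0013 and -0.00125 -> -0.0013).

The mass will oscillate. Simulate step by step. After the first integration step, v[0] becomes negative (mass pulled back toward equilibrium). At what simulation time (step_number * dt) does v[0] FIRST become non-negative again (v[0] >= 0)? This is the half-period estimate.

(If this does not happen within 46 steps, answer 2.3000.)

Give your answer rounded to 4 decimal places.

Step 0: x=[4.8000] v=[0.0000]
Step 1: x=[4.7902] v=[-0.1953]
Step 2: x=[4.7707] v=[-0.3898]
Step 3: x=[4.7416] v=[-0.5828]
Step 4: x=[4.7029] v=[-0.7736]
Step 5: x=[4.6548] v=[-0.9613]
Step 6: x=[4.5975] v=[-1.1453]
Step 7: x=[4.5313] v=[-1.3248]
Step 8: x=[4.4563] v=[-1.4991]
Step 9: x=[4.3729] v=[-1.6676]
Step 10: x=[4.2814] v=[-1.8295]
Step 11: x=[4.1822] v=[-1.9843]
Step 12: x=[4.0756] v=[-2.1313]
Step 13: x=[3.9621] v=[-2.2700]
Step 14: x=[3.8421] v=[-2.3999]
Step 15: x=[3.7161] v=[-2.5204]
Step 16: x=[3.5846] v=[-2.6310]
Step 17: x=[3.4480] v=[-2.7314]
Step 18: x=[3.3069] v=[-2.8211]
Step 19: x=[3.1619] v=[-2.8998]
Step 20: x=[3.0135] v=[-2.9671]
Step 21: x=[2.8624] v=[-3.0228]
Step 22: x=[2.7091] v=[-3.0667]
Step 23: x=[2.5542] v=[-3.0987]
Step 24: x=[2.3983] v=[-3.1186]
Step 25: x=[2.2420] v=[-3.1263]
Step 26: x=[2.0859] v=[-3.1218]
Step 27: x=[1.9306] v=[-3.1051]
Step 28: x=[1.7768] v=[-3.0762]
Step 29: x=[1.6250] v=[-3.0353]
Step 30: x=[1.4759] v=[-2.9826]
Step 31: x=[1.3300] v=[-2.9182]
Step 32: x=[1.1879] v=[-2.8424]
Step 33: x=[1.0501] v=[-2.7555]
Step 34: x=[0.9172] v=[-2.6579]
Step 35: x=[0.7897] v=[-2.5499]
Step 36: x=[0.6681] v=[-2.4319]
Step 37: x=[0.5529] v=[-2.3044]
Step 38: x=[0.4445] v=[-2.1679]
Step 39: x=[0.3434] v=[-2.0229]
Step 40: x=[0.2499] v=[-1.8700]
Step 41: x=[0.1644] v=[-1.7098]
Step 42: x=[0.0873] v=[-1.5430]
Step 43: x=[0.0188] v=[-1.3701]
Step 44: x=[-0.0408] v=[-1.1919]
Step 45: x=[-0.0913] v=[-1.0090]
Step 46: x=[-0.1324] v=[-0.8222]
v[0] did not become non-negative within 46 steps; using fallback time=2.3000

Answer: 2.3000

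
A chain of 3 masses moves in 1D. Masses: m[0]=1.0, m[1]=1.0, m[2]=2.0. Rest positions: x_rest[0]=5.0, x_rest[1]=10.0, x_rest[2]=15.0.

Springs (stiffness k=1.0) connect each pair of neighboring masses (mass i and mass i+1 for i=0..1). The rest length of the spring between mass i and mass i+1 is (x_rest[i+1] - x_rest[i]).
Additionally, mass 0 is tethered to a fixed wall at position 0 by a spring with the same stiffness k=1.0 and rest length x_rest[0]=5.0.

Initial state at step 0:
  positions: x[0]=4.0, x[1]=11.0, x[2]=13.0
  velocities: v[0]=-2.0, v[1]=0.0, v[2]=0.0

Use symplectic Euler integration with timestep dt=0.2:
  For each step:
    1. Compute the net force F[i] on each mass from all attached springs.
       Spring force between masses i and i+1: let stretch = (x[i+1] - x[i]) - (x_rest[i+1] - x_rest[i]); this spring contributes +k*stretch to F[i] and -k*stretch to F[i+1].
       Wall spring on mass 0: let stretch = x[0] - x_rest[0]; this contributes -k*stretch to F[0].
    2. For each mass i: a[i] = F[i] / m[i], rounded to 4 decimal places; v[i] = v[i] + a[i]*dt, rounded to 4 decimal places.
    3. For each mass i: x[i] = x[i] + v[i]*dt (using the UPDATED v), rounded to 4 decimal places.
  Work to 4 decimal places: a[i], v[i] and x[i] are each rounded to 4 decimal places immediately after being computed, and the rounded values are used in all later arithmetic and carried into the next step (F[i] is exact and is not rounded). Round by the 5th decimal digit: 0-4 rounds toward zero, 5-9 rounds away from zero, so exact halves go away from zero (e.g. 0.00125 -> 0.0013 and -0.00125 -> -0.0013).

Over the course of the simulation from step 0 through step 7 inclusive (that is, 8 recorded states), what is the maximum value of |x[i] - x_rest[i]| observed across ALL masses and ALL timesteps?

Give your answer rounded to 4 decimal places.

Step 0: x=[4.0000 11.0000 13.0000] v=[-2.0000 0.0000 0.0000]
Step 1: x=[3.7200 10.8000 13.0600] v=[-1.4000 -1.0000 0.3000]
Step 2: x=[3.5744 10.4072 13.1748] v=[-0.7280 -1.9640 0.5740]
Step 3: x=[3.5591 9.8518 13.3342] v=[-0.0763 -2.7770 0.7972]
Step 4: x=[3.6532 9.1840 13.5240] v=[0.4704 -3.3391 0.9490]
Step 5: x=[3.8224 8.4685 13.7270] v=[0.8459 -3.5773 1.0150]
Step 6: x=[4.0245 7.7775 13.9248] v=[1.0106 -3.4548 0.9891]
Step 7: x=[4.2158 7.1823 14.0997] v=[0.9563 -2.9759 0.8744]
Max displacement = 2.8177

Answer: 2.8177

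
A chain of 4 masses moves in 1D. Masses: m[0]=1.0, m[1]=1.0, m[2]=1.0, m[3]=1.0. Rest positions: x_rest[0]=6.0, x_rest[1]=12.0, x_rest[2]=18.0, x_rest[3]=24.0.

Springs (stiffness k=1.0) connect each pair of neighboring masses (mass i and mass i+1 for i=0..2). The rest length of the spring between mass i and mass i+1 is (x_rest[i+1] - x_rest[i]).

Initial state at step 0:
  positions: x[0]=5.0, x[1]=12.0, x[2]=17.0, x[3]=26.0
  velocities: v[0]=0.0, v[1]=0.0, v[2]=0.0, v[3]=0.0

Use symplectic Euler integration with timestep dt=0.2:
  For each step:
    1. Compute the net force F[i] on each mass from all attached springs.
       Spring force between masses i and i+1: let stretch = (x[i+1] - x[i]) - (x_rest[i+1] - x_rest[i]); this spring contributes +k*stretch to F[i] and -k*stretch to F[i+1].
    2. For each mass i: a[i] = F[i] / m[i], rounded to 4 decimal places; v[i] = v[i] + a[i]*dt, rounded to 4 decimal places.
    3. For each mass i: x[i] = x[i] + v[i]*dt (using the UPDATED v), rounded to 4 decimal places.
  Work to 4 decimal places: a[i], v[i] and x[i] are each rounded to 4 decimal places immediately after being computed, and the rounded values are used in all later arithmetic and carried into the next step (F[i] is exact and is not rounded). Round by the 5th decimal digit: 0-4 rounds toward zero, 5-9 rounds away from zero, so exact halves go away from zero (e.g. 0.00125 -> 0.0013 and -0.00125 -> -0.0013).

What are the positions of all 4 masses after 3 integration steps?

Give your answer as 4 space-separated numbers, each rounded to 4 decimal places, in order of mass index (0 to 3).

Step 0: x=[5.0000 12.0000 17.0000 26.0000] v=[0.0000 0.0000 0.0000 0.0000]
Step 1: x=[5.0400 11.9200 17.1600 25.8800] v=[0.2000 -0.4000 0.8000 -0.6000]
Step 2: x=[5.1152 11.7744 17.4592 25.6512] v=[0.3760 -0.7280 1.4960 -1.1440]
Step 3: x=[5.2168 11.5898 17.8587 25.3347] v=[0.5078 -0.9229 1.9974 -1.5824]

Answer: 5.2168 11.5898 17.8587 25.3347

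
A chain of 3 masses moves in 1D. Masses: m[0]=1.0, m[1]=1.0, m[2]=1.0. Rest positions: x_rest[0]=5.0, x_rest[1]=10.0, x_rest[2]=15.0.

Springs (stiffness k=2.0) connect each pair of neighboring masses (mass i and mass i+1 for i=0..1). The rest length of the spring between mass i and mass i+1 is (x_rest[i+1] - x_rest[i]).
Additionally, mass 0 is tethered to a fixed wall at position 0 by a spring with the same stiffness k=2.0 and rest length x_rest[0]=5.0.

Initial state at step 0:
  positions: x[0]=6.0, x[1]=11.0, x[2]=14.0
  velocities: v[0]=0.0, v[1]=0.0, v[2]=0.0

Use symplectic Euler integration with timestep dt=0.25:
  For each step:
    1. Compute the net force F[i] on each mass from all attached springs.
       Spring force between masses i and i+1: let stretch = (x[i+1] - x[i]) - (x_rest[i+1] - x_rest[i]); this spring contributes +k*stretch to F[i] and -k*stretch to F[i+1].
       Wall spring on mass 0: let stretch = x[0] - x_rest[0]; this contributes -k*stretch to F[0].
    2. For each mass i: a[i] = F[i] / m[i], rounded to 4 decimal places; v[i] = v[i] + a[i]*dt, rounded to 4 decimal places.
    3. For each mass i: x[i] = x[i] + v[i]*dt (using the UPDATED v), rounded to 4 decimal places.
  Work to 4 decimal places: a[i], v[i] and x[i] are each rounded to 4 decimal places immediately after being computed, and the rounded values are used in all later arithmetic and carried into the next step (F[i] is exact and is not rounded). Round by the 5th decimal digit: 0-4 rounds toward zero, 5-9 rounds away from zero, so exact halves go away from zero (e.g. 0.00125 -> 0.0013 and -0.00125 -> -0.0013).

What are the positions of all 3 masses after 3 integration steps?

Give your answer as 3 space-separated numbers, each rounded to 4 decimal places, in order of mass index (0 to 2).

Answer: 5.2598 9.8633 15.2051

Derivation:
Step 0: x=[6.0000 11.0000 14.0000] v=[0.0000 0.0000 0.0000]
Step 1: x=[5.8750 10.7500 14.2500] v=[-0.5000 -1.0000 1.0000]
Step 2: x=[5.6250 10.3281 14.6875] v=[-1.0000 -1.6875 1.7500]
Step 3: x=[5.2598 9.8633 15.2051] v=[-1.4610 -1.8594 2.0703]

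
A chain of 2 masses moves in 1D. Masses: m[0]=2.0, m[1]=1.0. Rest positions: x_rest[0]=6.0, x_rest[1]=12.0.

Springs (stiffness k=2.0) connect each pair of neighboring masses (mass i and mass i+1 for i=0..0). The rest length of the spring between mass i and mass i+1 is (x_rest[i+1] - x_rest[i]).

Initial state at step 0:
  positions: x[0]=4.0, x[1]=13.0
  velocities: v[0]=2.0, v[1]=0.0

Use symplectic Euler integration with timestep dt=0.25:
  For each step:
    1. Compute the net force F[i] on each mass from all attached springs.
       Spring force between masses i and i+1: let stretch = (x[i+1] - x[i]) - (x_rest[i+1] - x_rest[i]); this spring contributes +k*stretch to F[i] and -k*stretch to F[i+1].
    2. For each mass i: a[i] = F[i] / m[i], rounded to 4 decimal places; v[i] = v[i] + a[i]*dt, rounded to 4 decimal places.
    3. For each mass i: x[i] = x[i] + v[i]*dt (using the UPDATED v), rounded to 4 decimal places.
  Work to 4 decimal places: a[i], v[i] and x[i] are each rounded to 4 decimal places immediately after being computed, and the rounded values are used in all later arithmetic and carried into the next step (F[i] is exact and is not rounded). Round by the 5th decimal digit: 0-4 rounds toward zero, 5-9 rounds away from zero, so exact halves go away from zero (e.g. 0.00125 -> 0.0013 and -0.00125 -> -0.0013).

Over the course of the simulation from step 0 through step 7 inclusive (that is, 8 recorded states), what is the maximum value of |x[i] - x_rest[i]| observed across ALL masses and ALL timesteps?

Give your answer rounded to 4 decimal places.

Answer: 2.3828

Derivation:
Step 0: x=[4.0000 13.0000] v=[2.0000 0.0000]
Step 1: x=[4.6875 12.6250] v=[2.7500 -1.5000]
Step 2: x=[5.4961 12.0078] v=[3.2344 -2.4688]
Step 3: x=[6.3367 11.3266] v=[3.3623 -2.7247]
Step 4: x=[7.1142 10.7717] v=[3.1098 -2.2197]
Step 5: x=[7.7453 10.5096] v=[2.5242 -1.0485]
Step 6: x=[8.1741 10.6520] v=[1.7153 0.5694]
Step 7: x=[8.3828 11.2346] v=[0.8348 2.3305]
Max displacement = 2.3828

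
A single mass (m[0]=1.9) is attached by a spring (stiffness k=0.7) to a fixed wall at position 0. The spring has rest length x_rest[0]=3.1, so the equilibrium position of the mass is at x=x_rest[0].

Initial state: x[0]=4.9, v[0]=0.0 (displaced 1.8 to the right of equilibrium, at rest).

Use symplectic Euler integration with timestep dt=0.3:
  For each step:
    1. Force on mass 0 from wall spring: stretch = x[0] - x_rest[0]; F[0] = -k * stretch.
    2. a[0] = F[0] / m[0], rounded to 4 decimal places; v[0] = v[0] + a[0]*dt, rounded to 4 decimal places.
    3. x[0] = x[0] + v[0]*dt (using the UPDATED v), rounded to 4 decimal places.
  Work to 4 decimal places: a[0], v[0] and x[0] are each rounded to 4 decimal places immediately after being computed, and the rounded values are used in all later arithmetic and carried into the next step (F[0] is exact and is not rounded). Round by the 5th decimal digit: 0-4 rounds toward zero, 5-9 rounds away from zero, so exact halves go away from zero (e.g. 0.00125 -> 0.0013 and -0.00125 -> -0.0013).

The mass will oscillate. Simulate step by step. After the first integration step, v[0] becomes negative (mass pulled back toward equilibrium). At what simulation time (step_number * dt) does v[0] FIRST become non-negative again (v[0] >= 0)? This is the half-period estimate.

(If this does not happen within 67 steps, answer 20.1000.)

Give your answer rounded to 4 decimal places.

Step 0: x=[4.9000] v=[0.0000]
Step 1: x=[4.8403] v=[-0.1990]
Step 2: x=[4.7229] v=[-0.3914]
Step 3: x=[4.5517] v=[-0.5708]
Step 4: x=[4.3323] v=[-0.7312]
Step 5: x=[4.0721] v=[-0.8674]
Step 6: x=[3.7797] v=[-0.9748]
Step 7: x=[3.4647] v=[-1.0499]
Step 8: x=[3.1376] v=[-1.0902]
Step 9: x=[2.8093] v=[-1.0944]
Step 10: x=[2.4906] v=[-1.0623]
Step 11: x=[2.1921] v=[-0.9950]
Step 12: x=[1.9237] v=[-0.8947]
Step 13: x=[1.6943] v=[-0.7647]
Step 14: x=[1.5115] v=[-0.6093]
Step 15: x=[1.3814] v=[-0.4337]
Step 16: x=[1.3083] v=[-0.2437]
Step 17: x=[1.2946] v=[-0.0457]
Step 18: x=[1.3407] v=[0.1538]
First v>=0 after going negative at step 18, time=5.4000

Answer: 5.4000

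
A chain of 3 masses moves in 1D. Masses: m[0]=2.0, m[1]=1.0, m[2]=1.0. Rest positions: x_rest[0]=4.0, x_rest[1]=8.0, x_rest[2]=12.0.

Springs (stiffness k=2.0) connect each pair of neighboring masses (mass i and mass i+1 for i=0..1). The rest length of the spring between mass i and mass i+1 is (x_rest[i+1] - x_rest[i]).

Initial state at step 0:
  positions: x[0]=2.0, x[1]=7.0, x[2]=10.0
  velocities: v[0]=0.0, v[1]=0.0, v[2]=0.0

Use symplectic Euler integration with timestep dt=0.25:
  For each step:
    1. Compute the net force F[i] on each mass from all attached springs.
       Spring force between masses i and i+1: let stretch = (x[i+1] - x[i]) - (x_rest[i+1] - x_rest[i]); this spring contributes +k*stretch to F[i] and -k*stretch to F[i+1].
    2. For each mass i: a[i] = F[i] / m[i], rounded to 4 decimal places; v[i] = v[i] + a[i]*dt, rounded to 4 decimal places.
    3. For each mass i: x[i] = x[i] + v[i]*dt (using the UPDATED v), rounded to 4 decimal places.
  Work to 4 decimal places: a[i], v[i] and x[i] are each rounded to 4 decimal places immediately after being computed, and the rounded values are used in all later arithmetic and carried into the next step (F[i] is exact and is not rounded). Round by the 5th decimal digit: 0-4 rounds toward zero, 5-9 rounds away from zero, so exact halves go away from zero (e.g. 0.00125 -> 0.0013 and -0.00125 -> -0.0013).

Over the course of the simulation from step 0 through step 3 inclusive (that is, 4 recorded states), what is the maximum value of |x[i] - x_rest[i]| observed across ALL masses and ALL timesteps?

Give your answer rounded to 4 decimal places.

Step 0: x=[2.0000 7.0000 10.0000] v=[0.0000 0.0000 0.0000]
Step 1: x=[2.0625 6.7500 10.1250] v=[0.2500 -1.0000 0.5000]
Step 2: x=[2.1680 6.3359 10.3281] v=[0.4219 -1.6563 0.8125]
Step 3: x=[2.2840 5.8999 10.5322] v=[0.4639 -1.7442 0.8164]
Max displacement = 2.1001

Answer: 2.1001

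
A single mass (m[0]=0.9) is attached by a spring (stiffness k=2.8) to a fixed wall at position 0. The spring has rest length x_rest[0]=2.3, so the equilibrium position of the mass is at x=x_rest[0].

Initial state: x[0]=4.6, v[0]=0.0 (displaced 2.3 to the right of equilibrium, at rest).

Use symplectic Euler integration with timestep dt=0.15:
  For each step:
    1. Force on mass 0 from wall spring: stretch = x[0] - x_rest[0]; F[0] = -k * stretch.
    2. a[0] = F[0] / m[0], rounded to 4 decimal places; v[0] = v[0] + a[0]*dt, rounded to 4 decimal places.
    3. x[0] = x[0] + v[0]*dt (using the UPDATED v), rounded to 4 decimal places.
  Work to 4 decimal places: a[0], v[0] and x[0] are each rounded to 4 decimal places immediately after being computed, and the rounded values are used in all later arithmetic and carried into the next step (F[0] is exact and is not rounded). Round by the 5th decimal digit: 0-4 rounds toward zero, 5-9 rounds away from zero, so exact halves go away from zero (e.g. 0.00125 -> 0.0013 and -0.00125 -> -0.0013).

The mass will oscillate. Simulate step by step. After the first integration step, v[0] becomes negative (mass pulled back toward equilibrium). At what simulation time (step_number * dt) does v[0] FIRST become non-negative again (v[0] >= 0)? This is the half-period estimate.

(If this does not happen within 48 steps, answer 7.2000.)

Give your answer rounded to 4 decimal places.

Answer: 1.8000

Derivation:
Step 0: x=[4.6000] v=[0.0000]
Step 1: x=[4.4390] v=[-1.0733]
Step 2: x=[4.1283] v=[-2.0715]
Step 3: x=[3.6896] v=[-2.9247]
Step 4: x=[3.1536] v=[-3.5732]
Step 5: x=[2.5579] v=[-3.9715]
Step 6: x=[1.9441] v=[-4.0919]
Step 7: x=[1.3552] v=[-3.9258]
Step 8: x=[0.8325] v=[-3.4849]
Step 9: x=[0.4125] v=[-2.8001]
Step 10: x=[0.1246] v=[-1.9193]
Step 11: x=[-0.0110] v=[-0.9041]
Step 12: x=[0.0152] v=[0.1744]
First v>=0 after going negative at step 12, time=1.8000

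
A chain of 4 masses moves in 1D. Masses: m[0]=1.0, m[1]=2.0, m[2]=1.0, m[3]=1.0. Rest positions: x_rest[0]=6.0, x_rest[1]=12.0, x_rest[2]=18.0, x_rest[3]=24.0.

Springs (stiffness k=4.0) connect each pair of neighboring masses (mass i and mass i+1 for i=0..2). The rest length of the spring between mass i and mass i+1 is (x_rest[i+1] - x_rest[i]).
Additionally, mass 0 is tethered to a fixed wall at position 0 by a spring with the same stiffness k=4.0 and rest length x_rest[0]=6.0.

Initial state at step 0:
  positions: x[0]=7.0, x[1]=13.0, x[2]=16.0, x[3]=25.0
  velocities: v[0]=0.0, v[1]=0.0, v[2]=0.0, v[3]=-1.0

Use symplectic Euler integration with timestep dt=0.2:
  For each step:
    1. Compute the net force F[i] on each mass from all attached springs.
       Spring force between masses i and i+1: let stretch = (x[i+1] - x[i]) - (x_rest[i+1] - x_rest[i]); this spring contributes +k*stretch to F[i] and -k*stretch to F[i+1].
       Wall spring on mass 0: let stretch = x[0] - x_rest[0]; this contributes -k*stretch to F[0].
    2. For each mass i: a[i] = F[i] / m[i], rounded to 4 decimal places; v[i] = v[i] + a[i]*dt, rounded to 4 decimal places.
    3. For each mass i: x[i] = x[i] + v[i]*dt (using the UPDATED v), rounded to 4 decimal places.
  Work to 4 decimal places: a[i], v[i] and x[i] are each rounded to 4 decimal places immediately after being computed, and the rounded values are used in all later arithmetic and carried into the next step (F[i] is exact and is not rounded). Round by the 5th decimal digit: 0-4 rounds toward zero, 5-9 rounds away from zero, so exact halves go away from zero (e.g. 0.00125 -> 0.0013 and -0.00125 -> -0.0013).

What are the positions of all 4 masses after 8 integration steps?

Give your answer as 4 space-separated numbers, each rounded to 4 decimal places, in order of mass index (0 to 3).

Answer: 5.5159 11.8938 15.8953 25.3467

Derivation:
Step 0: x=[7.0000 13.0000 16.0000 25.0000] v=[0.0000 0.0000 0.0000 -1.0000]
Step 1: x=[6.8400 12.7600 16.9600 24.3200] v=[-0.8000 -1.2000 4.8000 -3.4000]
Step 2: x=[6.5328 12.3824 18.4256 23.4224] v=[-1.5360 -1.8880 7.3280 -4.4880]
Step 3: x=[6.1163 12.0203 19.7238 22.6853] v=[-2.0826 -1.8106 6.4909 -3.6854]
Step 4: x=[5.6658 11.8021 20.2633 22.4344] v=[-2.2524 -1.0908 2.6973 -1.2546]
Step 5: x=[5.2906 11.7699 19.7963 22.7961] v=[-1.8760 -0.1608 -2.3348 1.8085]
Step 6: x=[5.1056 11.8615 18.5251 23.6378] v=[-0.9250 0.4580 -6.3561 4.2087]
Step 7: x=[5.1846 11.9457 17.0057 24.6215] v=[0.3952 0.4211 -7.5968 4.9185]
Step 8: x=[5.5159 11.8938 15.8953 25.3467] v=[1.6564 -0.2593 -5.5522 3.6259]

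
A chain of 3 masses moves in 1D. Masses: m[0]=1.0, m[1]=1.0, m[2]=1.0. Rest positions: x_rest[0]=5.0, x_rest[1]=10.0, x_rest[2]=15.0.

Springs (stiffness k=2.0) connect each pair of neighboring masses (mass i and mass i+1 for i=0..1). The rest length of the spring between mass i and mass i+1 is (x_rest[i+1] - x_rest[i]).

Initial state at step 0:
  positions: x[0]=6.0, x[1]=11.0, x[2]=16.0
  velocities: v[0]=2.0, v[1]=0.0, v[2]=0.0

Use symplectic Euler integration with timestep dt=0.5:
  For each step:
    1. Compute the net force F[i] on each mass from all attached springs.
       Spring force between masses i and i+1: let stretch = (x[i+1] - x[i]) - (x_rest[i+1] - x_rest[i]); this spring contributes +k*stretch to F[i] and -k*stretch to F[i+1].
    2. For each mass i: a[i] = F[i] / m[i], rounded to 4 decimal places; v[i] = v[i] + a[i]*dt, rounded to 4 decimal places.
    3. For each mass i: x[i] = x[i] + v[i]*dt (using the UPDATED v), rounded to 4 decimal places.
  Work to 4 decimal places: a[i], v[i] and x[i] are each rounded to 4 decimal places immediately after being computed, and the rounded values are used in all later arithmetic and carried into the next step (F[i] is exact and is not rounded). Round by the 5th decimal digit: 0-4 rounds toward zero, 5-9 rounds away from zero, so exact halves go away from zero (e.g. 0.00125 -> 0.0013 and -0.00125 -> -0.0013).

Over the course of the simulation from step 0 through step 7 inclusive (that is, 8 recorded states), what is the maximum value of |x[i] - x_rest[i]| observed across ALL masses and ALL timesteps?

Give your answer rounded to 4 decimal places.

Answer: 4.0782

Derivation:
Step 0: x=[6.0000 11.0000 16.0000] v=[2.0000 0.0000 0.0000]
Step 1: x=[7.0000 11.0000 16.0000] v=[2.0000 0.0000 0.0000]
Step 2: x=[7.5000 11.5000 16.0000] v=[1.0000 1.0000 0.0000]
Step 3: x=[7.5000 12.2500 16.2500] v=[0.0000 1.5000 0.5000]
Step 4: x=[7.3750 12.6250 17.0000] v=[-0.2500 0.7500 1.5000]
Step 5: x=[7.3750 12.5625 18.0625] v=[0.0000 -0.1250 2.1250]
Step 6: x=[7.4688 12.6563 18.8750] v=[0.1875 0.1875 1.6250]
Step 7: x=[7.6563 13.2657 19.0782] v=[0.3750 1.2187 0.4063]
Max displacement = 4.0782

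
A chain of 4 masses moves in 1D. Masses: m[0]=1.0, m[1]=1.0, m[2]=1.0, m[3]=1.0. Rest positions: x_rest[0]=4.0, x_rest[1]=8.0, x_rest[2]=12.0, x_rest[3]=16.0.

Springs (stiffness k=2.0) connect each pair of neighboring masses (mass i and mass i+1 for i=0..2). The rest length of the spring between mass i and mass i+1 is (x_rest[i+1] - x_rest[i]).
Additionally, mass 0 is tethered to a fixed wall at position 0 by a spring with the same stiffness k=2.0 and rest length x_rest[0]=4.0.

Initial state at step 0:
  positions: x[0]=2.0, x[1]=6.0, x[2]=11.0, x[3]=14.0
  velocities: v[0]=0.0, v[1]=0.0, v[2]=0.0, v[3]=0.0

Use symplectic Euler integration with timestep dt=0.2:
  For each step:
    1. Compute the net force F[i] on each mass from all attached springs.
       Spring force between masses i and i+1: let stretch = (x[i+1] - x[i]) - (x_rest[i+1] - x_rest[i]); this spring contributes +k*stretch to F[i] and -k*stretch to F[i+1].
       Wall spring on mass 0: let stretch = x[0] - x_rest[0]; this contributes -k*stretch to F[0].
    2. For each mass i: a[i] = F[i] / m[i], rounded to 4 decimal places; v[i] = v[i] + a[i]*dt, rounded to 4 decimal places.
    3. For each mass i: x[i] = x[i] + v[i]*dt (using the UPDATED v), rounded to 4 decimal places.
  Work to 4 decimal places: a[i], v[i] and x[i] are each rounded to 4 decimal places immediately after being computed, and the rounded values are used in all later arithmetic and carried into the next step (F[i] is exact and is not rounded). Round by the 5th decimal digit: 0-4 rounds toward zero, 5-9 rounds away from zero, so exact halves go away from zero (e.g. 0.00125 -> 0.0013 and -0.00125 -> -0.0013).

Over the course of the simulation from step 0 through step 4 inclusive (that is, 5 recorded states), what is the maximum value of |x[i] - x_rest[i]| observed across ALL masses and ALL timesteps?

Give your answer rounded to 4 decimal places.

Step 0: x=[2.0000 6.0000 11.0000 14.0000] v=[0.0000 0.0000 0.0000 0.0000]
Step 1: x=[2.1600 6.0800 10.8400 14.0800] v=[0.8000 0.4000 -0.8000 0.4000]
Step 2: x=[2.4608 6.2272 10.5584 14.2208] v=[1.5040 0.7360 -1.4080 0.7040]
Step 3: x=[2.8660 6.4196 10.2233 14.3886] v=[2.0262 0.9619 -1.6755 0.8390]
Step 4: x=[3.3262 6.6320 9.9171 14.5432] v=[2.3012 1.0619 -1.5309 0.7729]
Max displacement = 2.0829

Answer: 2.0829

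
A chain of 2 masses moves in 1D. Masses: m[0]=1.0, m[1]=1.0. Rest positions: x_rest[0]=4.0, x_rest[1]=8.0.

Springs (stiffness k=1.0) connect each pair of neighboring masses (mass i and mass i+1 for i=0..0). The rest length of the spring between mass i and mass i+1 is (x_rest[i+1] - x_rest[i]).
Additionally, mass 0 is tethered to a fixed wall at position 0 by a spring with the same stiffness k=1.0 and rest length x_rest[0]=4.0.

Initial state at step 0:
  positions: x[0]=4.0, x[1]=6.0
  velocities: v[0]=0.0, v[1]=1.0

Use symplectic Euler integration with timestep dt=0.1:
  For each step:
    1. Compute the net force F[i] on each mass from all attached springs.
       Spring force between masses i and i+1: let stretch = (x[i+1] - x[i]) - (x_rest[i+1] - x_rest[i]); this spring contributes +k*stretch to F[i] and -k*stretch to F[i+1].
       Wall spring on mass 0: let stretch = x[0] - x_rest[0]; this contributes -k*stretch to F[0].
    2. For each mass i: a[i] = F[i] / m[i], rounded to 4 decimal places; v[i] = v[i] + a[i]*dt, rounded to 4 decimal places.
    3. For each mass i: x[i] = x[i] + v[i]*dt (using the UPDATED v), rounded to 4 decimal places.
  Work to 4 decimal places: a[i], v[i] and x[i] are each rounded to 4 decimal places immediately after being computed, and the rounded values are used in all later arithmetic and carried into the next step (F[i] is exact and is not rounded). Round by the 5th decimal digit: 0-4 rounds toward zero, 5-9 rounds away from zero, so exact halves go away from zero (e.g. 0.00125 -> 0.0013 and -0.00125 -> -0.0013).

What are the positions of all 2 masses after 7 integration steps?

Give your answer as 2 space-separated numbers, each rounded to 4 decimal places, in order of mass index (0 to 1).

Step 0: x=[4.0000 6.0000] v=[0.0000 1.0000]
Step 1: x=[3.9800 6.1200] v=[-0.2000 1.2000]
Step 2: x=[3.9416 6.2586] v=[-0.3840 1.3860]
Step 3: x=[3.8870 6.4140] v=[-0.5465 1.5543]
Step 4: x=[3.8188 6.5842] v=[-0.6825 1.7016]
Step 5: x=[3.7400 6.7667] v=[-0.7878 1.8251]
Step 6: x=[3.6541 6.9589] v=[-0.8591 1.9224]
Step 7: x=[3.5647 7.1581] v=[-0.8940 1.9919]

Answer: 3.5647 7.1581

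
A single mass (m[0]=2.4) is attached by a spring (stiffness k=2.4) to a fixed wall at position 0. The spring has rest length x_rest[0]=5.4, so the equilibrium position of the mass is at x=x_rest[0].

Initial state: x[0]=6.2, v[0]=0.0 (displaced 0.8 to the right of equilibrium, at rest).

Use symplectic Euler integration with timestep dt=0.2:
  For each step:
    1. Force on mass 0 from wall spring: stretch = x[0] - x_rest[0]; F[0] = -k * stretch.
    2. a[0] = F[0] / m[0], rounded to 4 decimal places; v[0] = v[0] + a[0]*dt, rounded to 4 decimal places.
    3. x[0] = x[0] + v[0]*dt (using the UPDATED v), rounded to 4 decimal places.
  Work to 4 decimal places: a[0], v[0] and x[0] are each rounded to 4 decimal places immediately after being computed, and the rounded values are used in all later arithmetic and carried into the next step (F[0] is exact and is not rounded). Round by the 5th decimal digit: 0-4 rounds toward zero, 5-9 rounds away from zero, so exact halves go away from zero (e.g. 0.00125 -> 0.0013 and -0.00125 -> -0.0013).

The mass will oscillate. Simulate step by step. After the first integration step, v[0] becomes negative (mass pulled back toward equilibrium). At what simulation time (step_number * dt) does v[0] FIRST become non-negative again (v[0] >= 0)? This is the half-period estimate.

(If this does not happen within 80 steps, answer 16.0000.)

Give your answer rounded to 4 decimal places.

Step 0: x=[6.2000] v=[0.0000]
Step 1: x=[6.1680] v=[-0.1600]
Step 2: x=[6.1053] v=[-0.3136]
Step 3: x=[6.0144] v=[-0.4547]
Step 4: x=[5.8989] v=[-0.5776]
Step 5: x=[5.7634] v=[-0.6774]
Step 6: x=[5.6134] v=[-0.7501]
Step 7: x=[5.4548] v=[-0.7928]
Step 8: x=[5.2940] v=[-0.8038]
Step 9: x=[5.1375] v=[-0.7826]
Step 10: x=[4.9915] v=[-0.7301]
Step 11: x=[4.8618] v=[-0.6484]
Step 12: x=[4.7536] v=[-0.5408]
Step 13: x=[4.6713] v=[-0.4115]
Step 14: x=[4.6181] v=[-0.2658]
Step 15: x=[4.5962] v=[-0.1094]
Step 16: x=[4.6065] v=[0.0514]
First v>=0 after going negative at step 16, time=3.2000

Answer: 3.2000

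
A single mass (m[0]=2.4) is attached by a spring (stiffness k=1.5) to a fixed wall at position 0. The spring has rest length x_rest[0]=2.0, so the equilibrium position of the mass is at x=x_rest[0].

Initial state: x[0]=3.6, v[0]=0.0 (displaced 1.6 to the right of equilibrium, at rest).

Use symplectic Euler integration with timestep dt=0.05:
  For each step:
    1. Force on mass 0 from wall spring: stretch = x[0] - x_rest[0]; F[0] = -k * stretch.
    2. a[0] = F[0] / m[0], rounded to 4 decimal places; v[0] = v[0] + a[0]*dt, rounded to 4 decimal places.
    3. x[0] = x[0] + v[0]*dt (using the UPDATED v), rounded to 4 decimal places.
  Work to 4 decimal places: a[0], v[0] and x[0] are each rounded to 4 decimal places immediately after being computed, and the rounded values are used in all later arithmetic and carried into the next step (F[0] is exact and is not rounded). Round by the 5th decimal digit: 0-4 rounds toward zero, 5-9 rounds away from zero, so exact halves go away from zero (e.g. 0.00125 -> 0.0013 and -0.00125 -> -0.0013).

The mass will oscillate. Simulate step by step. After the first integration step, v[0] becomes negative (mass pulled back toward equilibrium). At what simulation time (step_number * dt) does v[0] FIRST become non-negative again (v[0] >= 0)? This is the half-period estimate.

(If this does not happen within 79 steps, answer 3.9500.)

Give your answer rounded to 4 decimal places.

Answer: 3.9500

Derivation:
Step 0: x=[3.6000] v=[0.0000]
Step 1: x=[3.5975] v=[-0.0500]
Step 2: x=[3.5925] v=[-0.0999]
Step 3: x=[3.5850] v=[-0.1497]
Step 4: x=[3.5750] v=[-0.1992]
Step 5: x=[3.5626] v=[-0.2484]
Step 6: x=[3.5477] v=[-0.2972]
Step 7: x=[3.5304] v=[-0.3456]
Step 8: x=[3.5107] v=[-0.3934]
Step 9: x=[3.4887] v=[-0.4406]
Step 10: x=[3.4643] v=[-0.4871]
Step 11: x=[3.4377] v=[-0.5329]
Step 12: x=[3.4088] v=[-0.5778]
Step 13: x=[3.3777] v=[-0.6218]
Step 14: x=[3.3445] v=[-0.6649]
Step 15: x=[3.3092] v=[-0.7069]
Step 16: x=[3.2718] v=[-0.7478]
Step 17: x=[3.2324] v=[-0.7875]
Step 18: x=[3.1911] v=[-0.8260]
Step 19: x=[3.1479] v=[-0.8632]
Step 20: x=[3.1029] v=[-0.8991]
Step 21: x=[3.0562] v=[-0.9336]
Step 22: x=[3.0079] v=[-0.9666]
Step 23: x=[2.9580] v=[-0.9981]
Step 24: x=[2.9066] v=[-1.0280]
Step 25: x=[2.8538] v=[-1.0563]
Step 26: x=[2.7997] v=[-1.0830]
Step 27: x=[2.7443] v=[-1.1080]
Step 28: x=[2.6877] v=[-1.1313]
Step 29: x=[2.6301] v=[-1.1528]
Step 30: x=[2.5715] v=[-1.1725]
Step 31: x=[2.5120] v=[-1.1904]
Step 32: x=[2.4517] v=[-1.2064]
Step 33: x=[2.3907] v=[-1.2205]
Step 34: x=[2.3291] v=[-1.2327]
Step 35: x=[2.2670] v=[-1.2430]
Step 36: x=[2.2044] v=[-1.2513]
Step 37: x=[2.1415] v=[-1.2577]
Step 38: x=[2.0784] v=[-1.2621]
Step 39: x=[2.0152] v=[-1.2646]
Step 40: x=[1.9519] v=[-1.2651]
Step 41: x=[1.8887] v=[-1.2636]
Step 42: x=[1.8257] v=[-1.2601]
Step 43: x=[1.7630] v=[-1.2547]
Step 44: x=[1.7006] v=[-1.2473]
Step 45: x=[1.6387] v=[-1.2379]
Step 46: x=[1.5774] v=[-1.2266]
Step 47: x=[1.5167] v=[-1.2134]
Step 48: x=[1.4568] v=[-1.1983]
Step 49: x=[1.3977] v=[-1.1813]
Step 50: x=[1.3396] v=[-1.1625]
Step 51: x=[1.2825] v=[-1.1419]
Step 52: x=[1.2265] v=[-1.1195]
Step 53: x=[1.1717] v=[-1.0953]
Step 54: x=[1.1182] v=[-1.0694]
Step 55: x=[1.0661] v=[-1.0418]
Step 56: x=[1.0155] v=[-1.0126]
Step 57: x=[0.9664] v=[-0.9818]
Step 58: x=[0.9189] v=[-0.9495]
Step 59: x=[0.8731] v=[-0.9157]
Step 60: x=[0.8291] v=[-0.8805]
Step 61: x=[0.7869] v=[-0.8439]
Step 62: x=[0.7466] v=[-0.8060]
Step 63: x=[0.7083] v=[-0.7668]
Step 64: x=[0.6720] v=[-0.7264]
Step 65: x=[0.6378] v=[-0.6849]
Step 66: x=[0.6057] v=[-0.6423]
Step 67: x=[0.5758] v=[-0.5987]
Step 68: x=[0.5481] v=[-0.5542]
Step 69: x=[0.5227] v=[-0.5088]
Step 70: x=[0.4996] v=[-0.4626]
Step 71: x=[0.4788] v=[-0.4157]
Step 72: x=[0.4604] v=[-0.3682]
Step 73: x=[0.4444] v=[-0.3201]
Step 74: x=[0.4308] v=[-0.2715]
Step 75: x=[0.4197] v=[-0.2225]
Step 76: x=[0.4110] v=[-0.1731]
Step 77: x=[0.4048] v=[-0.1234]
Step 78: x=[0.4011] v=[-0.0736]
Step 79: x=[0.3999] v=[-0.0236]
v[0] did not become non-negative within 79 steps; using fallback time=3.9500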